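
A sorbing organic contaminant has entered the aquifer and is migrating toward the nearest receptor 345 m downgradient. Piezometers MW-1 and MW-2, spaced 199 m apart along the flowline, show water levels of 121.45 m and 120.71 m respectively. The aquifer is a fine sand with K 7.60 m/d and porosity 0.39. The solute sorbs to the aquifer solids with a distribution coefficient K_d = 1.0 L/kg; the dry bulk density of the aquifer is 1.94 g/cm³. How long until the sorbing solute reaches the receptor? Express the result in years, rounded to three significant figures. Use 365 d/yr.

Hydraulic gradient i = (121.45 − 120.71) / 199 = 0.74 / 199 = 0.003719
q = Ki = 7.60 × 0.003719 = 0.02826 m/d
v_s = q/n_e = 0.02826/0.39 = 0.07246 m/d
Retardation R = 1 + ρ_b·K_d/n = 1 + 1.94×1.0/0.39 = 5.974
Contaminant velocity v_c = v/R = 0.07246/5.974 = 0.01213 m/d
t = L/v_c = 345/0.01213 = 28440 d
   = 28440/365 = 77.9 yr

77.9 years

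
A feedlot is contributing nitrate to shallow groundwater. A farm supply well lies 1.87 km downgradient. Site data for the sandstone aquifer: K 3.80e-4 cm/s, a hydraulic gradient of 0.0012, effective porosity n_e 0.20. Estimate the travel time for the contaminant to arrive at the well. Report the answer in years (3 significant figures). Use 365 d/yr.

K = 3.80e-4 cm/s × 864 = 0.3283 m/d
q = Ki = 0.3283 × 0.0012 = 3.940e-4 m/d
v = Ki/n = 0.3283·0.0012/0.20 = 0.001970 m/d
L = 1.87 km = 1870 m
t = L / v = 1870 / 0.001970 = 949300 d
   = 949300 / 365 = 2600 yr

2600 years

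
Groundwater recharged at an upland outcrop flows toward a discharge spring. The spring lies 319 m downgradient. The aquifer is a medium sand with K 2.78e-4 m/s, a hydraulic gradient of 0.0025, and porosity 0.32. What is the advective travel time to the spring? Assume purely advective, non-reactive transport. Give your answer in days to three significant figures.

1700 days

K = 2.78e-4 m/s × 86400 s/d = 24.02 m/d
q = Ki = 24.02 × 0.0025 = 0.06005 m/d
v_s = q/n_e = 0.06005/0.32 = 0.1876 m/d
t = L / v = 319 / 0.1876 = 1700 d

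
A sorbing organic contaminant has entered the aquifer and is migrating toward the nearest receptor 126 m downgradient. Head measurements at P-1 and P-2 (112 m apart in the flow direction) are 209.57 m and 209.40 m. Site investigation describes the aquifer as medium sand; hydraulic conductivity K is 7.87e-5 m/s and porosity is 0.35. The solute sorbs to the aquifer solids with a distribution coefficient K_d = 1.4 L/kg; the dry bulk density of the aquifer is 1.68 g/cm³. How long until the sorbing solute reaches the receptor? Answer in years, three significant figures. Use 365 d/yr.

Hydraulic gradient i = (209.57 − 209.40) / 112 = 0.17 / 112 = 0.001518
K = 7.87e-5 m/s × 86400 s/d = 6.800 m/d
Specific discharge q = 6.800 × 0.001518 = 0.01032 m/d
v_s = q/n_e = 0.01032/0.35 = 0.02949 m/d
Retardation R = 1 + ρ_b·K_d/n = 1 + 1.68×1.4/0.35 = 7.720
Contaminant velocity v_c = v/R = 0.02949/7.720 = 0.003820 m/d
t = L/v_c = 126/0.003820 = 32990 d
   = 32990/365 = 90.4 yr

90.4 years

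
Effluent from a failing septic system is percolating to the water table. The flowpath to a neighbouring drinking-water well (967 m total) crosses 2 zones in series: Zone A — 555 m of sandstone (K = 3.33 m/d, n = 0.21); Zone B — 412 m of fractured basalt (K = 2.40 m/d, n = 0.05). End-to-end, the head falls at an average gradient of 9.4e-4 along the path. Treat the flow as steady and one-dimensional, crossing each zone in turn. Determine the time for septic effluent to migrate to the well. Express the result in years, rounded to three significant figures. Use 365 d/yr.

Continuity: the same q passes through each zone, so ΔH = q·Σ(L_j/K_j) — the zones act as resistances in series.
Σ(L/K) = 555/3.33 + 412/2.40 = 166.7 + 171.7 = 338.3 d
K_eq = L_total / Σ(L/K) = 967 / 338.3 = 2.858 m/d
q = K_eq · i = 2.858 × 9.4e-4 = 0.002687 m/d (same in every zone)
Zone A: v = q/n = 0.002687/0.21 = 0.01279 m/d → t_A = 555/0.01279 = 43380 d
Zone B: v = q/n = 0.002687/0.05 = 0.05373 m/d → t_B = 412/0.05373 = 7668 d
Total t = 43380 + 7668 = 51050 d
   = 51050 / 365 = 140 yr

140 years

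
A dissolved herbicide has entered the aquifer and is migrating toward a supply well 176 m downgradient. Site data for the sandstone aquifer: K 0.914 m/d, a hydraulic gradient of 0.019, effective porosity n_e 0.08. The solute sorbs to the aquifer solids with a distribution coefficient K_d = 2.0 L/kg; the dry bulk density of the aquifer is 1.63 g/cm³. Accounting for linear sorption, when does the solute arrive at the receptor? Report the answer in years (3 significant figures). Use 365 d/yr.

92.7 years

Specific discharge q = 0.914 × 0.019 = 0.01737 m/d
Seepage velocity v = q / n = 0.01737 / 0.08 = 0.2171 m/d
Retardation R = 1 + ρ_b·K_d/n = 1 + 1.63×2.0/0.08 = 41.75
Contaminant velocity v_c = v/R = 0.2171/41.75 = 0.005199 m/d
t = L/v_c = 176/0.005199 = 33850 d
   = 33850/365 = 92.7 yr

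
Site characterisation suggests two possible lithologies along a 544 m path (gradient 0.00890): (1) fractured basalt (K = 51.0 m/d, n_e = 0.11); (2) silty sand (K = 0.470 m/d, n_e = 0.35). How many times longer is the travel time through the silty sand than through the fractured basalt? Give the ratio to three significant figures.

345

Unit 1 (fractured basalt): v = 51.0×0.0089/0.11 = 4.126 m/d, t = 544/4.126 = 131.8 d
Unit 2 (silty sand): v = 0.470×0.0089/0.35 = 0.01195 m/d, t = 544/0.01195 = 45520 d
t(silty sand) / t(fractured basalt) = 45520/131.8 = 345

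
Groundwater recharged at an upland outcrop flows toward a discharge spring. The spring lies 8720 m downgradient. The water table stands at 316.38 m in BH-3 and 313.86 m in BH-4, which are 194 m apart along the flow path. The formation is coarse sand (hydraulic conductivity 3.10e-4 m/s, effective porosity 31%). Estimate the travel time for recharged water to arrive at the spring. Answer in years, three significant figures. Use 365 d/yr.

Hydraulic gradient i = (316.38 − 313.86) / 194 = 2.52 / 194 = 0.01299
K = 3.10e-4 m/s × 86400 s/d = 26.78 m/d
Specific discharge q = 26.78 × 0.01299 = 0.3479 m/d
v = Ki/n = 26.78·0.01299/0.31 = 1.122 m/d
t = L / v = 8720 / 1.122 = 7770 d
   = 7770 / 365 = 21.3 yr

21.3 years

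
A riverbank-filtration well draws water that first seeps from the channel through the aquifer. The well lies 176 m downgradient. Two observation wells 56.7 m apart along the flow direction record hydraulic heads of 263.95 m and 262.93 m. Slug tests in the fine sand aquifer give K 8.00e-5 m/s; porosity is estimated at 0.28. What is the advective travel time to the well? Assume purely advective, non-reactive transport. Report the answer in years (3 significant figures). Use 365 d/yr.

1.09 years

Hydraulic gradient i = (263.95 − 262.93) / 56.7 = 1.02 / 56.7 = 0.01799
K = 8.00e-5 m/s × 86400 s/d = 6.912 m/d
q = Ki = 6.912 × 0.01799 = 0.1243 m/d
Seepage velocity v = q / n = 0.1243 / 0.28 = 0.4441 m/d
t = L / v = 176 / 0.4441 = 396.3 d
   = 396.3 / 365 = 1.09 yr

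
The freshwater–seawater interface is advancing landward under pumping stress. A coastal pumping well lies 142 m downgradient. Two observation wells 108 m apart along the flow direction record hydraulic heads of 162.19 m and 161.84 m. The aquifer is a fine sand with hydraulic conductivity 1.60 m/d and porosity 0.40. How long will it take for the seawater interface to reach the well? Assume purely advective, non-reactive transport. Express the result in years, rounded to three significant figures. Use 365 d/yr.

30.0 years

Hydraulic gradient i = (162.19 − 161.84) / 108 = 0.35 / 108 = 0.003241
Darcy flux q = K·i = 1.60 × 0.003241 = 0.005185 m/d
v_s = q/n_e = 0.005185/0.40 = 0.01296 m/d
t = L / v = 142 / 0.01296 = 10950 d
   = 10950 / 365 = 30.0 yr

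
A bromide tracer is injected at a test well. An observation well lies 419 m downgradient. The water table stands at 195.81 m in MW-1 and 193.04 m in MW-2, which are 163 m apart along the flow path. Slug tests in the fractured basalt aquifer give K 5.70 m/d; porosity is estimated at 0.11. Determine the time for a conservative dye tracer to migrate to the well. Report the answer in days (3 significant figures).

Hydraulic gradient i = (195.81 − 193.04) / 163 = 2.77 / 163 = 0.01699
Darcy flux q = K·i = 5.70 × 0.01699 = 0.09687 m/d
v_s = q/n_e = 0.09687/0.11 = 0.8806 m/d
t = L / v = 419 / 0.8806 = 475.8 d

476 days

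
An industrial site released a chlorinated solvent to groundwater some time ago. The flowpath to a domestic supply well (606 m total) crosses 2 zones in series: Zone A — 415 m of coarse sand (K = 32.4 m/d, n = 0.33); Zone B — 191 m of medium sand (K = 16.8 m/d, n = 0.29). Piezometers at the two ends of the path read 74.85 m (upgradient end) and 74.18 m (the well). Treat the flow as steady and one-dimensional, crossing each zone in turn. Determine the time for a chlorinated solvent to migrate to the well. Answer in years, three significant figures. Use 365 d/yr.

19.0 years

Total head drop ΔH = 74.85 − 74.18 = 0.67 m
Continuity: the same q passes through each zone, so ΔH = q·Σ(L_j/K_j) — the zones act as resistances in series.
Σ(L/K) = 415/32.4 + 191/16.8 = 12.81 + 11.37 = 24.18 d
q = ΔH / Σ(L/K) = 0.67 / 24.18 = 0.02771 m/d (same in every zone)
Zone A: v = q/n = 0.02771/0.33 = 0.08397 m/d → t_A = 415/0.08397 = 4942 d
Zone B: v = q/n = 0.02771/0.29 = 0.09556 m/d → t_B = 191/0.09556 = 1999 d
Total t = 4942 + 1999 = 6941 d
   = 6941 / 365 = 19.0 yr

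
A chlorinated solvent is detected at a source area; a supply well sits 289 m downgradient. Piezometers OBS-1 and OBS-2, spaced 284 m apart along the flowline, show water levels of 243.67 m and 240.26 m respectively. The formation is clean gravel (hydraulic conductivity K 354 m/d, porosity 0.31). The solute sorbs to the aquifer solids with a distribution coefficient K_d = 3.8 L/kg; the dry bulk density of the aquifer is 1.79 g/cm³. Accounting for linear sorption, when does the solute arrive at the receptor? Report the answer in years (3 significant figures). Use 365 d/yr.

Hydraulic gradient i = (243.67 − 240.26) / 284 = 3.41 / 284 = 0.01201
Darcy flux q = K·i = 354 × 0.01201 = 4.250 m/d
Seepage velocity v = q / n = 4.250 / 0.31 = 13.71 m/d
Retardation R = 1 + ρ_b·K_d/n = 1 + 1.79×3.8/0.31 = 22.94
Contaminant velocity v_c = v/R = 13.71/22.94 = 0.5977 m/d
t = L/v_c = 289/0.5977 = 483.6 d
   = 483.6/365 = 1.32 yr

1.32 years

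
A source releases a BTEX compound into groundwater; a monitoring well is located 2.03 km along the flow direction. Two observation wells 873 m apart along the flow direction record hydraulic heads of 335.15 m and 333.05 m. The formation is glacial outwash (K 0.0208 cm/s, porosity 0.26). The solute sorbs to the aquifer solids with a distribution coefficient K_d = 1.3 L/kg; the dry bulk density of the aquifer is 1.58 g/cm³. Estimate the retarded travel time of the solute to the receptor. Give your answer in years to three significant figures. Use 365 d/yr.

298 years

Hydraulic gradient i = (335.15 − 333.05) / 873 = 2.10 / 873 = 0.002405
K = 0.0208 cm/s × 864 = 17.97 m/d
q = Ki = 17.97 × 0.002405 = 0.04323 m/d
Seepage velocity v = q / n = 0.04323 / 0.26 = 0.1663 m/d
Retardation R = 1 + ρ_b·K_d/n = 1 + 1.58×1.3/0.26 = 8.900
Contaminant velocity v_c = v/R = 0.1663/8.900 = 0.01868 m/d
L = 2.03 km = 2030 m
t = L/v_c = 2030/0.01868 = 108700 d
   = 108700/365 = 298 yr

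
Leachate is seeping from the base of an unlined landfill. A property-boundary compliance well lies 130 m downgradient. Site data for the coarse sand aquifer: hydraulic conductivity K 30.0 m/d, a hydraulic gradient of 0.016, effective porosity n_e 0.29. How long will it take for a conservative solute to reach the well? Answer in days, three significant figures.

78.5 days

Specific discharge q = 30.0 × 0.016 = 0.4800 m/d
Average linear velocity = 0.4800 / 0.29 = 1.655 m/d
t = L / v = 130 / 1.655 = 78.54 d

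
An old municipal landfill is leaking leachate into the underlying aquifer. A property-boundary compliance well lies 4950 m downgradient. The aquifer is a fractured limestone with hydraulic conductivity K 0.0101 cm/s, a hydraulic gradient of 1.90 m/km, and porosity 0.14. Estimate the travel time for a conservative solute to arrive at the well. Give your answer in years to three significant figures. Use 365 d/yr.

115 years

K = 0.0101 cm/s × 864 = 8.726 m/d
Specific discharge q = 8.726 × 0.0019 = 0.01658 m/d
v = Ki/n = 8.726·0.0019/0.14 = 0.1184 m/d
t = L / v = 4950 / 0.1184 = 41800 d
   = 41800 / 365 = 115 yr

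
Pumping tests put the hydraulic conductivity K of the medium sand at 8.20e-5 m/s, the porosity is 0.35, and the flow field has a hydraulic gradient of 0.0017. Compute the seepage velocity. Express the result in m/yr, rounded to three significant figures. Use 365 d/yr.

12.6 m/yr

K = 8.20e-5 m/s × 86400 s/d = 7.085 m/d
q = Ki = 7.085 × 0.0017 = 0.01204 m/d
v_s = q/n_e = 0.01204/0.35 = 0.03441 m/d
   = 0.03441 × 365 = 12.6 m/yr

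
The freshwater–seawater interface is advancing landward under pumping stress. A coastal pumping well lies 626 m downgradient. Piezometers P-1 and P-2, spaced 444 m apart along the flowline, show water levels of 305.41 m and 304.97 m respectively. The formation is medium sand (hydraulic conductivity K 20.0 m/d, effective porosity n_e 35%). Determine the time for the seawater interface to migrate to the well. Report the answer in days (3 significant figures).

Hydraulic gradient i = (305.41 − 304.97) / 444 = 0.44 / 444 = 9.910e-4
Specific discharge q = 20.0 × 9.910e-4 = 0.01982 m/d
Seepage velocity v = q / n = 0.01982 / 0.35 = 0.05663 m/d
t = L / v = 626 / 0.05663 = 11050 d

11100 days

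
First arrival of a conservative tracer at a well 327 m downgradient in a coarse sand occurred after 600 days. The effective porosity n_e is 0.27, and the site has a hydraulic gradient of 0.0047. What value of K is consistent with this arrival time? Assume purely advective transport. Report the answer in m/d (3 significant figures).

31.3 m/d

v = L / t = 327 / 600 = 0.5450 m/d
K = v · n / i = 0.5450 × 0.27 / 0.0047 = 31.3 m/d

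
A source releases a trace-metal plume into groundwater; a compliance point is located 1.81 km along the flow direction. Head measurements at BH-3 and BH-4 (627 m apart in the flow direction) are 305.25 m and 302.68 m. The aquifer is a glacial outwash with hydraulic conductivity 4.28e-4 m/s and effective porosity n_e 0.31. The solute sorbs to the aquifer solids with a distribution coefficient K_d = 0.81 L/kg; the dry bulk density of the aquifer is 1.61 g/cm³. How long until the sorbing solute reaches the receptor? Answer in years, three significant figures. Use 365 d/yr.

Hydraulic gradient i = (305.25 − 302.68) / 627 = 2.57 / 627 = 0.004099
K = 4.28e-4 m/s × 86400 s/d = 36.98 m/d
Darcy flux q = K·i = 36.98 × 0.004099 = 0.1516 m/d
v = Ki/n = 36.98·0.004099/0.31 = 0.4889 m/d
Retardation R = 1 + ρ_b·K_d/n = 1 + 1.61×0.81/0.31 = 5.207
Contaminant velocity v_c = v/R = 0.4889/5.207 = 0.09391 m/d
L = 1.81 km = 1810 m
t = L/v_c = 1810/0.09391 = 19270 d
   = 19270/365 = 52.8 yr

52.8 years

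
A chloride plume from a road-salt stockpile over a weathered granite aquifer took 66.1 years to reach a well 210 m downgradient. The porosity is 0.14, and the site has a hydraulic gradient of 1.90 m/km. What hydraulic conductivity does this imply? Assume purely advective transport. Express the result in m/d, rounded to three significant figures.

0.641 m/d

t = 66.1 years = 24130 d
v = L / t = 210 / 24130 = 0.008704 m/d
K = v · n / i = 0.008704 × 0.14 / 0.0019 = 0.641 m/d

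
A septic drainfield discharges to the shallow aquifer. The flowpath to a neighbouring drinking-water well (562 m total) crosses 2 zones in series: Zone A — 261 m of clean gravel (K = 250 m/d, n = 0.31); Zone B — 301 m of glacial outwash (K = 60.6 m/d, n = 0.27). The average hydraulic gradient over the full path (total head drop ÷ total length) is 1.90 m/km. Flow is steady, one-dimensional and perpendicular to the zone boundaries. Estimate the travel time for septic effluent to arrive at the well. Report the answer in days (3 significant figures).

913 days

Steady 1-D flow in series ⇒ the Darcy flux q is identical in every zone and the zone head losses add (resistances L/K in series).
Σ(L/K) = 261/250 + 301/60.6 = 1.044 + 4.967 = 6.011 d
K_eq = L_total / Σ(L/K) = 562 / 6.011 = 93.50 m/d
q = K_eq · i = 93.50 × 0.0019 = 0.1776 m/d (same in every zone)
Zone A: v = q/n = 0.1776/0.31 = 0.5730 m/d → t_A = 261/0.5730 = 455.5 d
Zone B: v = q/n = 0.1776/0.27 = 0.6579 m/d → t_B = 301/0.6579 = 457.5 d
Total t = 455.5 + 457.5 = 913.0 d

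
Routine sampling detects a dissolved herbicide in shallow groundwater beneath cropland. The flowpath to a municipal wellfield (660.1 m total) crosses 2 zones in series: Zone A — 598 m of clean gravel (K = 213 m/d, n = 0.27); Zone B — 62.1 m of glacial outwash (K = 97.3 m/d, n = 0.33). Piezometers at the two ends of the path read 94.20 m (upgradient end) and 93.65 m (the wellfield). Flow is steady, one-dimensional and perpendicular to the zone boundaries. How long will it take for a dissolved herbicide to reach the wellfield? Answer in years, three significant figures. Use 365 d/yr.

3.12 years

Total head drop ΔH = 94.20 − 93.65 = 0.55 m
Continuity: the same q passes through each zone, so ΔH = q·Σ(L_j/K_j) — the zones act as resistances in series.
Σ(L/K) = 598/213 + 62.1/97.3 = 2.808 + 0.6382 = 3.446 d
q = ΔH / Σ(L/K) = 0.55 / 3.446 = 0.1596 m/d (same in every zone)
Zone A: v = q/n = 0.1596/0.27 = 0.5912 m/d → t_A = 598/0.5912 = 1012 d
Zone B: v = q/n = 0.1596/0.33 = 0.4837 m/d → t_B = 62.1/0.4837 = 128.4 d
Total t = 1012 + 128.4 = 1140 d
   = 1140 / 365 = 3.12 yr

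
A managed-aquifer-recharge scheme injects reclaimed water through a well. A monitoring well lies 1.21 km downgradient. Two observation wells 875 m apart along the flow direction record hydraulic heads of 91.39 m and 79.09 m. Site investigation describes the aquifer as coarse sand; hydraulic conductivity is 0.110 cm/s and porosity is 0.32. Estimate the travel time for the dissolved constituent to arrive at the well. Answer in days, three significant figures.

Hydraulic gradient i = (91.39 − 79.09) / 875 = 12.30 / 875 = 0.01406
K = 0.110 cm/s × 864 = 95.04 m/d
Specific discharge q = 95.04 × 0.01406 = 1.336 m/d
Seepage velocity v = q / n = 1.336 / 0.32 = 4.175 m/d
L = 1.21 km = 1210 m
t = L / v = 1210 / 4.175 = 289.8 d

290 days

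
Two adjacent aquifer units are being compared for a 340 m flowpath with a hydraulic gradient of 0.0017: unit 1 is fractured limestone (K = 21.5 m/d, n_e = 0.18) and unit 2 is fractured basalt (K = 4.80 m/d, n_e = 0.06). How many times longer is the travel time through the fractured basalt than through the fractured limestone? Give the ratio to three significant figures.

Unit 1 (fractured limestone): v = 21.5×0.0017/0.18 = 0.2031 m/d, t = 340/0.2031 = 1674 d
Unit 2 (fractured basalt): v = 4.80×0.0017/0.06 = 0.1360 m/d, t = 340/0.1360 = 2500 d
t(fractured basalt) / t(fractured limestone) = 2500/1674 = 1.49

1.49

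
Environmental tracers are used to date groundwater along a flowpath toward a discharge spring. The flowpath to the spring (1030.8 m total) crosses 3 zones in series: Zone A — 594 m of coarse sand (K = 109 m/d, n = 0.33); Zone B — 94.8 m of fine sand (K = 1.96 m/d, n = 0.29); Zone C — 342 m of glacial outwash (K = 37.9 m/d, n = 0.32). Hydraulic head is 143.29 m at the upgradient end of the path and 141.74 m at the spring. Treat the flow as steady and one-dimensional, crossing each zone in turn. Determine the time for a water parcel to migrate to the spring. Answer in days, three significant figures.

Total head drop ΔH = 143.29 − 141.74 = 1.55 m
Steady 1-D flow in series ⇒ the Darcy flux q is identical in every zone and the zone head losses add (resistances L/K in series).
Σ(L/K) = 594/109 + 94.8/1.96 + 342/37.9 = 5.450 + 48.37 + 9.024 = 62.84 d
q = ΔH / Σ(L/K) = 1.55 / 62.84 = 0.02467 m/d (same in every zone)
Zone A: v = q/n = 0.02467/0.33 = 0.07474 m/d → t_A = 594/0.07474 = 7947 d
Zone B: v = q/n = 0.02467/0.29 = 0.08505 m/d → t_B = 94.8/0.08505 = 1115 d
Zone C: v = q/n = 0.02467/0.32 = 0.07708 m/d → t_C = 342/0.07708 = 4437 d
Total t = 7947 + 1115 + 4437 = 13500 d

13500 days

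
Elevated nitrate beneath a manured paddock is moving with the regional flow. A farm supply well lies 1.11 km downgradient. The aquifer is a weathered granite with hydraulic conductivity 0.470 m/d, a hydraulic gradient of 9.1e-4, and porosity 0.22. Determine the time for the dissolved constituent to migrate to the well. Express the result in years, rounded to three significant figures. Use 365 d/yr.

Specific discharge q = 0.470 × 9.1e-4 = 4.277e-4 m/d
Seepage velocity v = q / n = 4.277e-4 / 0.22 = 0.001944 m/d
L = 1.11 km = 1110 m
t = L / v = 1110 / 0.001944 = 571000 d
   = 571000 / 365 = 1560 yr

1560 years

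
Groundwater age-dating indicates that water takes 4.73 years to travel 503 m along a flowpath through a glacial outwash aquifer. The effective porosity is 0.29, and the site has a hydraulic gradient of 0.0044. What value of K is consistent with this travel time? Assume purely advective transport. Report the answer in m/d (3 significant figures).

t = 4.73 years = 1726 d
v = L / t = 503 / 1726 = 0.2913 m/d
K = v · n / i = 0.2913 × 0.29 / 0.0044 = 19.2 m/d

19.2 m/d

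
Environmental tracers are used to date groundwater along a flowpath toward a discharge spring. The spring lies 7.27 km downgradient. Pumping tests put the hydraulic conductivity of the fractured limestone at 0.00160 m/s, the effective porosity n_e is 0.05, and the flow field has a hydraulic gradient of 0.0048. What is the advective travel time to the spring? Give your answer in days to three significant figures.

548 days

K = 0.00160 m/s × 86400 s/d = 138.2 m/d
Darcy flux q = K·i = 138.2 × 0.0048 = 0.6636 m/d
Seepage velocity v = q / n = 0.6636 / 0.05 = 13.27 m/d
L = 7.27 km = 7270 m
t = L / v = 7270 / 13.27 = 547.8 d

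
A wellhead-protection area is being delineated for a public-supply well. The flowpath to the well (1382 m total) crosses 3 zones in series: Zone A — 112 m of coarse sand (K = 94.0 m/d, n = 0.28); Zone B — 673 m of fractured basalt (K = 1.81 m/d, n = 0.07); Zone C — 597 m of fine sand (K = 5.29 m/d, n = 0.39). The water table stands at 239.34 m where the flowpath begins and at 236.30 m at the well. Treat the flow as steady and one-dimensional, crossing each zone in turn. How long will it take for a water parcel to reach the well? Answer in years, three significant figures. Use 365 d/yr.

Total head drop ΔH = 239.34 − 236.30 = 3.04 m
Continuity: the same q passes through each zone, so ΔH = q·Σ(L_j/K_j) — the zones act as resistances in series.
Σ(L/K) = 112/94.0 + 673/1.81 + 597/5.29 = 1.191 + 371.8 + 112.9 = 485.9 d
q = ΔH / Σ(L/K) = 3.04 / 485.9 = 0.006257 m/d (same in every zone)
Zone A: v = q/n = 0.006257/0.28 = 0.02235 m/d → t_A = 112/0.02235 = 5012 d
Zone B: v = q/n = 0.006257/0.07 = 0.08938 m/d → t_B = 673/0.08938 = 7529 d
Zone C: v = q/n = 0.006257/0.39 = 0.01604 m/d → t_C = 597/0.01604 = 37210 d
Total t = 5012 + 7529 + 37210 = 49750 d
   = 49750 / 365 = 136 yr

136 years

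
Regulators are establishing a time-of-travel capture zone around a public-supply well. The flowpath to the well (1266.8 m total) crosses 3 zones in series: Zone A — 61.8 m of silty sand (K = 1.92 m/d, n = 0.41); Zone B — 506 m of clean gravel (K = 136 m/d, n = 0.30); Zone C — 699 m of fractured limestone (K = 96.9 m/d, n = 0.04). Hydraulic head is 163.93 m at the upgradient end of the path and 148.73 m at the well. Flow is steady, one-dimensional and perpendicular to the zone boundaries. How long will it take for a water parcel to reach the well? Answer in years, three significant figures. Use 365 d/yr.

1.59 years

Total head drop ΔH = 163.93 − 148.73 = 15.20 m
Steady 1-D flow in series ⇒ the Darcy flux q is identical in every zone and the zone head losses add (resistances L/K in series).
Σ(L/K) = 61.8/1.92 + 506/136 + 699/96.9 = 32.19 + 3.721 + 7.214 = 43.12 d
q = ΔH / Σ(L/K) = 15.20 / 43.12 = 0.3525 m/d (same in every zone)
Zone A: v = q/n = 0.3525/0.41 = 0.8597 m/d → t_A = 61.8/0.8597 = 71.88 d
Zone B: v = q/n = 0.3525/0.30 = 1.175 m/d → t_B = 506/1.175 = 430.6 d
Zone C: v = q/n = 0.3525/0.04 = 8.812 m/d → t_C = 699/8.812 = 79.32 d
Total t = 71.88 + 430.6 + 79.32 = 581.9 d
   = 581.9 / 365 = 1.59 yr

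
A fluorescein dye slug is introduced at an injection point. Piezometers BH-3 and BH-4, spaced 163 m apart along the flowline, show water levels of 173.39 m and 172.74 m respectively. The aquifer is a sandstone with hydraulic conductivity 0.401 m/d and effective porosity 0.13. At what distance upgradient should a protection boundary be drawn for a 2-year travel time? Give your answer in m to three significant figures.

8.98 m

Hydraulic gradient i = (173.39 − 172.74) / 163 = 0.65 / 163 = 0.003988
Darcy flux q = K·i = 0.401 × 0.003988 = 0.001599 m/d
Average linear velocity = 0.001599 / 0.13 = 0.01230 m/d
T = 2 yr × 365 = 730 d
L = v × T = 0.01230 × 730 = 8.979 m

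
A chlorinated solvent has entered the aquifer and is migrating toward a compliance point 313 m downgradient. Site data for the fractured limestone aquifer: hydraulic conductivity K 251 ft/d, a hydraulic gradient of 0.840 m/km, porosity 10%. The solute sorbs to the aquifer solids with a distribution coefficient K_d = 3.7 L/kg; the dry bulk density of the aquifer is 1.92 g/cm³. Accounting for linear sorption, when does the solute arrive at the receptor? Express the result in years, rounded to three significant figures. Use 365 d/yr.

96.1 years

K = 251 ft/d × 0.3048 = 76.50 m/d
Darcy flux q = K·i = 76.50 × 8.4e-4 = 0.06426 m/d
Seepage velocity v = q / n = 0.06426 / 0.10 = 0.6426 m/d
Retardation R = 1 + ρ_b·K_d/n = 1 + 1.92×3.7/0.10 = 72.04
Contaminant velocity v_c = v/R = 0.6426/72.04 = 0.008921 m/d
t = L/v_c = 313/0.008921 = 35090 d
   = 35090/365 = 96.1 yr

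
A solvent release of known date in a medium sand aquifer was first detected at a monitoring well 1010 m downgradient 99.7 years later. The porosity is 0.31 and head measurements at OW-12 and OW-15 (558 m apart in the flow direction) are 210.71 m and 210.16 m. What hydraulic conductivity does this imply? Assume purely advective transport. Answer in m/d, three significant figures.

Hydraulic gradient i = (210.71 − 210.16) / 558 = 0.55 / 558 = 9.857e-4
t = 99.7 years = 36390 d
v = L / t = 1010 / 36390 = 0.02775 m/d
K = v · n / i = 0.02775 × 0.31 / 9.857e-4 = 8.73 m/d

8.73 m/d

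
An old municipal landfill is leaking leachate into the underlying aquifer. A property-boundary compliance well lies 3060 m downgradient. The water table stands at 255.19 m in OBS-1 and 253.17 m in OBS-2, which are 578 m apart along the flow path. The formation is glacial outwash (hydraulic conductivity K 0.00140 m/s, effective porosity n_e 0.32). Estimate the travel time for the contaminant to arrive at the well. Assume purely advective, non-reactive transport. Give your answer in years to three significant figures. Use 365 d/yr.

6.35 years

Hydraulic gradient i = (255.19 − 253.17) / 578 = 2.02 / 578 = 0.003495
K = 0.00140 m/s × 86400 s/d = 121.0 m/d
q = Ki = 121.0 × 0.003495 = 0.4227 m/d
Seepage velocity v = q / n = 0.4227 / 0.32 = 1.321 m/d
t = L / v = 3060 / 1.321 = 2316 d
   = 2316 / 365 = 6.35 yr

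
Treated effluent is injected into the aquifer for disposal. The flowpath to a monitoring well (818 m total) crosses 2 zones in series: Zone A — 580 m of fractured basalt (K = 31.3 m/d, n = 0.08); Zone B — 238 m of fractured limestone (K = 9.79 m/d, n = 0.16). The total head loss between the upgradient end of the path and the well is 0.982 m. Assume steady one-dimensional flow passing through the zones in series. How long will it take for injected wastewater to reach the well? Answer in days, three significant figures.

Continuity: the same q passes through each zone, so ΔH = q·Σ(L_j/K_j) — the zones act as resistances in series.
Σ(L/K) = 580/31.3 + 238/9.79 = 18.53 + 24.31 = 42.84 d
q = ΔH / Σ(L/K) = 0.982 / 42.84 = 0.02292 m/d (same in every zone)
Zone A: v = q/n = 0.02292/0.08 = 0.2865 m/d → t_A = 580/0.2865 = 2024 d
Zone B: v = q/n = 0.02292/0.16 = 0.1433 m/d → t_B = 238/0.1433 = 1661 d
Total t = 2024 + 1661 = 3686 d

3690 days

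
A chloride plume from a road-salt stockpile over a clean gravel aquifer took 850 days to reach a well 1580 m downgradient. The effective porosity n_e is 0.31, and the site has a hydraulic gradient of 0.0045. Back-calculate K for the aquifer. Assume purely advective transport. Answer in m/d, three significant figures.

v = L / t = 1580 / 850 = 1.859 m/d
K = v · n / i = 1.859 × 0.31 / 0.0045 = 128 m/d

128 m/d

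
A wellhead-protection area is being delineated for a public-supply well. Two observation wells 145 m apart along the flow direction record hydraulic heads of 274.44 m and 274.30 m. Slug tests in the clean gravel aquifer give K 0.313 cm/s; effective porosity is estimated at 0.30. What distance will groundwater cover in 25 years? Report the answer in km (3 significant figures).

7.94 km

Hydraulic gradient i = (274.44 − 274.30) / 145 = 0.14 / 145 = 9.655e-4
K = 0.313 cm/s × 864 = 270.4 m/d
Darcy flux q = K·i = 270.4 × 9.655e-4 = 0.2611 m/d
Average linear velocity = 0.2611 / 0.30 = 0.8704 m/d
T = 25 yr × 365 = 9125 d
L = v × T = 0.8704 × 9125 = 7942 m
   = 7.94 km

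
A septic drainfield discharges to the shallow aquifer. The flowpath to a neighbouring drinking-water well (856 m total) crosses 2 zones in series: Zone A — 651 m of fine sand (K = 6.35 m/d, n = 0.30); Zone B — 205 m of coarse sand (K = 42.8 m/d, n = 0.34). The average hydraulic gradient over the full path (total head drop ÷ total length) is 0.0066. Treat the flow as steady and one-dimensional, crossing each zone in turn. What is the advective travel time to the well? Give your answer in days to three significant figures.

5030 days

Continuity: the same q passes through each zone, so ΔH = q·Σ(L_j/K_j) — the zones act as resistances in series.
Σ(L/K) = 651/6.35 + 205/42.8 = 102.5 + 4.790 = 107.3 d
K_eq = L_total / Σ(L/K) = 856 / 107.3 = 7.977 m/d
q = K_eq · i = 7.977 × 0.0066 = 0.05265 m/d (same in every zone)
Zone A: v = q/n = 0.05265/0.30 = 0.1755 m/d → t_A = 651/0.1755 = 3710 d
Zone B: v = q/n = 0.05265/0.34 = 0.1548 m/d → t_B = 205/0.1548 = 1324 d
Total t = 3710 + 1324 = 5033 d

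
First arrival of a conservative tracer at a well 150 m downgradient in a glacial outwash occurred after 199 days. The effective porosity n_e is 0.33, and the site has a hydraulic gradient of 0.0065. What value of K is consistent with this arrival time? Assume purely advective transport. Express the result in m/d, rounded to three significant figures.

38.3 m/d

v = L / t = 150 / 199 = 0.7538 m/d
K = v · n / i = 0.7538 × 0.33 / 0.0065 = 38.3 m/d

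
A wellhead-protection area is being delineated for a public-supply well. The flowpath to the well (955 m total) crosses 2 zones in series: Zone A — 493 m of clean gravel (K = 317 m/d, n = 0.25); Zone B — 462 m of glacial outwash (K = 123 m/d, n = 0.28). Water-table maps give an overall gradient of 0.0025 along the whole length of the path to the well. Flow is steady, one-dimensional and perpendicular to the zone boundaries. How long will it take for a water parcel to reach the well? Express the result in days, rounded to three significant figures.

Continuity: the same q passes through each zone, so ΔH = q·Σ(L_j/K_j) — the zones act as resistances in series.
Σ(L/K) = 493/317 + 462/123 = 1.555 + 3.756 = 5.311 d
K_eq = L_total / Σ(L/K) = 955 / 5.311 = 179.8 m/d
q = K_eq · i = 179.8 × 0.0025 = 0.4495 m/d (same in every zone)
Zone A: v = q/n = 0.4495/0.25 = 1.798 m/d → t_A = 493/1.798 = 274.2 d
Zone B: v = q/n = 0.4495/0.28 = 1.605 m/d → t_B = 462/1.605 = 287.8 d
Total t = 274.2 + 287.8 = 562.0 d

562 days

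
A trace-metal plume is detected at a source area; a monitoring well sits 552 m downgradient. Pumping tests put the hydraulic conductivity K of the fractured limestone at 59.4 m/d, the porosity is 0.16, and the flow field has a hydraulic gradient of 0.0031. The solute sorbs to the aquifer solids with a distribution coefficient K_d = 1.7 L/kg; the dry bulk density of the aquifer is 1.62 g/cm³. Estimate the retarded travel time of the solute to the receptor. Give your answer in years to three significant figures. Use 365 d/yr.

Darcy flux q = K·i = 59.4 × 0.0031 = 0.1841 m/d
v = Ki/n = 59.4·0.0031/0.16 = 1.151 m/d
Retardation R = 1 + ρ_b·K_d/n = 1 + 1.62×1.7/0.16 = 18.21
Contaminant velocity v_c = v/R = 1.151/18.21 = 0.06319 m/d
t = L/v_c = 552/0.06319 = 8735 d
   = 8735/365 = 23.9 yr

23.9 years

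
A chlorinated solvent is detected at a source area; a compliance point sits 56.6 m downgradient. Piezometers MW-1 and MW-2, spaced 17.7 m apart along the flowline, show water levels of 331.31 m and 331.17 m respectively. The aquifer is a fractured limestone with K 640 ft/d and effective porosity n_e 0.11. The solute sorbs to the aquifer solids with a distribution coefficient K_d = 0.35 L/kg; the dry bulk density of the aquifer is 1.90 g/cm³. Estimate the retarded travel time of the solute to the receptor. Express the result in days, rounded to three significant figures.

Hydraulic gradient i = (331.31 − 331.17) / 17.7 = 0.14 / 17.7 = 0.007910
K = 640 ft/d × 0.3048 = 195.1 m/d
Specific discharge q = 195.1 × 0.007910 = 1.543 m/d
v_s = q/n_e = 1.543/0.11 = 14.03 m/d
Retardation R = 1 + ρ_b·K_d/n = 1 + 1.90×0.35/0.11 = 7.045
Contaminant velocity v_c = v/R = 14.03/7.045 = 1.991 m/d
t = L/v_c = 56.6/1.991 = 28.43 d

28.4 days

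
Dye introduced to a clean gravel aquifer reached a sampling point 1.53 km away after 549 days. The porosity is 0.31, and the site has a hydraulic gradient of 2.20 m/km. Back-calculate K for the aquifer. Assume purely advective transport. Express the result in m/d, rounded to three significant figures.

393 m/d

L = 1.53 km = 1530 m
v = L / t = 1530 / 549 = 2.787 m/d
K = v · n / i = 2.787 × 0.31 / 0.0022 = 393 m/d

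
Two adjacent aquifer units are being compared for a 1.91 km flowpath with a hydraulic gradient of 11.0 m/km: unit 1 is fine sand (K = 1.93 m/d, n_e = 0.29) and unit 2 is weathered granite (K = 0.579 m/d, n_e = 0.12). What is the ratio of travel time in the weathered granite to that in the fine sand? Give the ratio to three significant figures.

Unit 1 (fine sand): v = 1.93×0.011/0.29 = 0.07321 m/d, t = 1910/0.07321 = 26090 d
Unit 2 (weathered granite): v = 0.579×0.011/0.12 = 0.05307 m/d, t = 1910/0.05307 = 35990 d
t(weathered granite) / t(fine sand) = 35990/26090 = 1.38

1.38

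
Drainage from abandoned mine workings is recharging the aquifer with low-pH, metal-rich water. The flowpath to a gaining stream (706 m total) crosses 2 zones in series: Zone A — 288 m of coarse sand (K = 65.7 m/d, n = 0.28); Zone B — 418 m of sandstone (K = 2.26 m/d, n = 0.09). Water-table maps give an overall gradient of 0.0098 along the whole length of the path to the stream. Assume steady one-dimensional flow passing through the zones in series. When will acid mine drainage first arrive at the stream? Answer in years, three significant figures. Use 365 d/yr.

8.87 years

Steady 1-D flow in series ⇒ the Darcy flux q is identical in every zone and the zone head losses add (resistances L/K in series).
Σ(L/K) = 288/65.7 + 418/2.26 = 4.384 + 185.0 = 189.3 d
K_eq = L_total / Σ(L/K) = 706 / 189.3 = 3.729 m/d
q = K_eq · i = 3.729 × 0.0098 = 0.03654 m/d (same in every zone)
Zone A: v = q/n = 0.03654/0.28 = 0.1305 m/d → t_A = 288/0.1305 = 2207 d
Zone B: v = q/n = 0.03654/0.09 = 0.4060 m/d → t_B = 418/0.4060 = 1030 d
Total t = 2207 + 1030 = 3236 d
   = 3236 / 365 = 8.87 yr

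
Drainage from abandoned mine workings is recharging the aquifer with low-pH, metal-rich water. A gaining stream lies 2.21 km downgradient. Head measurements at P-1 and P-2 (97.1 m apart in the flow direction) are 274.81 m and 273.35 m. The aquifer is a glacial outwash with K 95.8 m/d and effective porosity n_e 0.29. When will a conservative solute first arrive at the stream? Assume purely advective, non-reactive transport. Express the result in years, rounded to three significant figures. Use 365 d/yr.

1.22 years

Hydraulic gradient i = (274.81 − 273.35) / 97.1 = 1.46 / 97.1 = 0.01504
q = Ki = 95.8 × 0.01504 = 1.440 m/d
v_s = q/n_e = 1.440/0.29 = 4.967 m/d
L = 2.21 km = 2210 m
t = L / v = 2210 / 4.967 = 444.9 d
   = 444.9 / 365 = 1.22 yr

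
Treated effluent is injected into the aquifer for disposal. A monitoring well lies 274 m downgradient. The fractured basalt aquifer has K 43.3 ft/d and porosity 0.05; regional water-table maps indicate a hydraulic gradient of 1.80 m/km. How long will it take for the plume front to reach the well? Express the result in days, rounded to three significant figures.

577 days

K = 43.3 ft/d × 0.3048 = 13.20 m/d
Specific discharge q = 13.20 × 0.0018 = 0.02376 m/d
Seepage velocity v = q / n = 0.02376 / 0.05 = 0.4751 m/d
t = L / v = 274 / 0.4751 = 576.7 d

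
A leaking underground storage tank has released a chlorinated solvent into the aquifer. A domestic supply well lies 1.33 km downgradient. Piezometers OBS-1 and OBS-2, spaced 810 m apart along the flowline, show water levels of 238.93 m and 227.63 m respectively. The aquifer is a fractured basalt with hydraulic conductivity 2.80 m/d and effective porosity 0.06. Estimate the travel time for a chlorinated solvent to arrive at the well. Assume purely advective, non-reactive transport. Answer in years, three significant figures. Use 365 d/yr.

5.60 years

Hydraulic gradient i = (238.93 − 227.63) / 810 = 11.30 / 810 = 0.01395
q = Ki = 2.80 × 0.01395 = 0.03906 m/d
v = Ki/n = 2.80·0.01395/0.06 = 0.6510 m/d
L = 1.33 km = 1330 m
t = L / v = 1330 / 0.6510 = 2043 d
   = 2043 / 365 = 5.60 yr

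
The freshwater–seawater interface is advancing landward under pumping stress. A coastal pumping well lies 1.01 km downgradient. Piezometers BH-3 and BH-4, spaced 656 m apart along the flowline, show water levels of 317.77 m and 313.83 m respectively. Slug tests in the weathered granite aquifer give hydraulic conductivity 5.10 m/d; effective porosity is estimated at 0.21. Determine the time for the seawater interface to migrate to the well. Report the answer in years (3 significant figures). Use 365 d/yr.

19.0 years

Hydraulic gradient i = (317.77 − 313.83) / 656 = 3.94 / 656 = 0.006006
Specific discharge q = 5.10 × 0.006006 = 0.03063 m/d
v_s = q/n_e = 0.03063/0.21 = 0.1459 m/d
L = 1.01 km = 1010 m
t = L / v = 1010 / 0.1459 = 6924 d
   = 6924 / 365 = 19.0 yr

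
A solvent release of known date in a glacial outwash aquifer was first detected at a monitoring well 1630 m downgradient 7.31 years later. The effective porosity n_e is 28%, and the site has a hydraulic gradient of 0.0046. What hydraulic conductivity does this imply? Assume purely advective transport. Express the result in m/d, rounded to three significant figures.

37.2 m/d

t = 7.31 years = 2668 d
v = L / t = 1630 / 2668 = 0.6109 m/d
K = v · n / i = 0.6109 × 0.28 / 0.0046 = 37.2 m/d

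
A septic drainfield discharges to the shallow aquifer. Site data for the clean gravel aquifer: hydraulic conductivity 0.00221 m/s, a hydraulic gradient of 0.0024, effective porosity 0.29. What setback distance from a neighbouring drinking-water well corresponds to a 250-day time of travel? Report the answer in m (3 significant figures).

K = 0.00221 m/s × 86400 s/d = 190.9 m/d
Darcy flux q = K·i = 190.9 × 0.0024 = 0.4583 m/d
Seepage velocity v = q / n = 0.4583 / 0.29 = 1.580 m/d
L = v × T = 1.580 × 250 = 395.1 m

395 m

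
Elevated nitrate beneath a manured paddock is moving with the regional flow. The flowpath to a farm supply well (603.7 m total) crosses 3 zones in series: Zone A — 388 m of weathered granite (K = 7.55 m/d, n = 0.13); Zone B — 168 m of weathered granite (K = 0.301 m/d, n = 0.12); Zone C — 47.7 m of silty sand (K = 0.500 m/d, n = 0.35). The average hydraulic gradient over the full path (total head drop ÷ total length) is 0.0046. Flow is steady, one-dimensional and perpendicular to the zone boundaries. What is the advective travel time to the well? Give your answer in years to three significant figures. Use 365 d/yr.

60.7 years

Continuity: the same q passes through each zone, so ΔH = q·Σ(L_j/K_j) — the zones act as resistances in series.
Σ(L/K) = 388/7.55 + 168/0.301 + 47.7/0.500 = 51.39 + 558.1 + 95.40 = 704.9 d
K_eq = L_total / Σ(L/K) = 603.7 / 704.9 = 0.8564 m/d
q = K_eq · i = 0.8564 × 0.0046 = 0.003939 m/d (same in every zone)
Zone A: v = q/n = 0.003939/0.13 = 0.03030 m/d → t_A = 388/0.03030 = 12800 d
Zone B: v = q/n = 0.003939/0.12 = 0.03283 m/d → t_B = 168/0.03283 = 5117 d
Zone C: v = q/n = 0.003939/0.35 = 0.01126 m/d → t_C = 47.7/0.01126 = 4238 d
Total t = 12800 + 5117 + 4238 = 22160 d
   = 22160 / 365 = 60.7 yr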